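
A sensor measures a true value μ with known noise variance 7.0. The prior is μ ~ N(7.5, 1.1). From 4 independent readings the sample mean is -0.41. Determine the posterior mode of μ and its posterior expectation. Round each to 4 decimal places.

Posterior for μ is Normal. Precision-weighted mean: (1/1.1·7.5 + 4/7.0·-0.41) / (1/1.1 + 4/7.0) = 4.4470.
A Normal posterior is symmetric, so mode = mean.

MAP = 4.4470, posterior mean = 4.4470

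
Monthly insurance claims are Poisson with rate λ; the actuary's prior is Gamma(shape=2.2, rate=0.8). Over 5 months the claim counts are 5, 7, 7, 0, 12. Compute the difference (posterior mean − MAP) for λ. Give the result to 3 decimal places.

0.172

Σ counts = 31. Posterior: Gamma(shape = 2.2+31 = 33.2, rate = 0.8+5 = 5.8).
Mode = (α−1)/β = 32.2/5.8 = 5.552.
Mean = α/β = 33.2/5.8 = 5.724.
Difference = 5.724 − 5.552 = 0.172.
The posterior is right-skewed, so the mean exceeds the mode.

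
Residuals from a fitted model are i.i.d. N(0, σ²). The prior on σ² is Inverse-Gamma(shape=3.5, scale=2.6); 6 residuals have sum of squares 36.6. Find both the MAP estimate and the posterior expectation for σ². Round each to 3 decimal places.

Posterior: Inverse-Gamma(shape = 3.5+6/2 = 6.5, scale = 2.6+36.6/2 = 20.9).
Mode = β/(α+1) = 20.9/7.5 = 2.787.
Mean = β/(α−1) = 20.9/5.5 = 3.800.

MAP = 2.787; posterior mean = 3.800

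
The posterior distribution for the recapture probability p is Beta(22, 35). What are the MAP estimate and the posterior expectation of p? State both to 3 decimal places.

Mode = (22−1)/(22+35−2) = 21/55 = 0.382.
Mean = 22/(22+35) = 22/57 = 0.386.
The posterior is right-skewed, so the mean exceeds the mode.

MAP = 0.382; posterior mean = 0.386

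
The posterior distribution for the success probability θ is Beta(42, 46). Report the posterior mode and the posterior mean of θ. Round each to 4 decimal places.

Mode = (42−1)/(42+46−2) = 41/86 = 0.4767.
Mean = 42/(42+46) = 42/88 = 0.4773.
Right-skewed posterior ⇒ mode < mean.

MAP = 0.4767; posterior mean = 0.4773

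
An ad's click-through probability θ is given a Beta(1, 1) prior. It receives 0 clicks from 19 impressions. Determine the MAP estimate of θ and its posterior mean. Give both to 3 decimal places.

Posterior: Beta(1+0, 1+19) = Beta(1, 20).
Since α = 1 ≤ 1 and β > 1, the Beta density is monotone decreasing on [0,1]; the mode is at 0.
Mean = 1/(1+20) = 0.048.

MAP estimate = 0.000, posterior mean = 0.048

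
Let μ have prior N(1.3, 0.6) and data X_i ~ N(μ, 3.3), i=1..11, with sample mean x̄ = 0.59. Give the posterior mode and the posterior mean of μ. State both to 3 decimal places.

μ_MAP = 0.827, E[μ|data] = 0.827

Posterior for μ is Normal. Precision-weighted mean: (1/0.6·1.3 + 11/3.3·0.59) / (1/0.6 + 11/3.3) = 0.827.
A Normal posterior is symmetric, so mode = mean.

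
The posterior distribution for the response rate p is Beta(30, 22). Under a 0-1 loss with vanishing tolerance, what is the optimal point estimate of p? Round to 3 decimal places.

0.580

Mode = (30−1)/(30+22−2) = 29/50 = 0.580.
Mean = 30/(30+22) = 30/52 = 0.577.
This is the posterior mode — the MAP estimate.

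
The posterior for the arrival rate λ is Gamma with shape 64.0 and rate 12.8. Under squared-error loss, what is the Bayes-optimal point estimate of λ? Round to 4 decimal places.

5.0000

Mode = (α−1)/β = 63.0/12.8 = 4.9219.
Mean = α/β = 64.0/12.8 = 5.0000.
Squared-error loss ⇒ the optimal estimator is the posterior mean.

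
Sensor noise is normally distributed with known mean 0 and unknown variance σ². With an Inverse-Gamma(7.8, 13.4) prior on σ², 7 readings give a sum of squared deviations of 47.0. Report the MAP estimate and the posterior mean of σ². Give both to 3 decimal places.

MAP = 3.000, posterior mean = 3.583

Posterior: Inverse-Gamma(shape = 7.8+7/2 = 11.3, scale = 13.4+47.0/2 = 36.9).
Mode = β/(α+1) = 36.9/12.3 = 3.000.
Mean = β/(α−1) = 36.9/10.3 = 3.583.
Right-skewed posterior ⇒ mode < mean.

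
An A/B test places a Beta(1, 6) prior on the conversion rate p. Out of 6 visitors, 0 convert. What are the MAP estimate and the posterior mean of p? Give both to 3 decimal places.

MAP: 0.000. Posterior mean: 0.077.

Posterior: Beta(1+0, 6+6) = Beta(1, 12).
Since α = 1 ≤ 1 and β > 1, the Beta density is monotone decreasing on [0,1]; the mode is at 0.
Mean = 1/(1+12) = 0.077.
The mean is pulled above the mode by the posterior's right skew.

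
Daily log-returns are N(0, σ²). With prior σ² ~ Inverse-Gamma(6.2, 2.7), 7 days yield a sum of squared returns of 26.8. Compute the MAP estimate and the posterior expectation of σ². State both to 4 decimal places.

Posterior: Inverse-Gamma(shape = 6.2+7/2 = 9.7, scale = 2.7+26.8/2 = 16.1).
Mode = β/(α+1) = 16.1/10.7 = 1.5047.
Mean = β/(α−1) = 16.1/8.7 = 1.8506.

σ²_MAP = 1.5047, E[σ²|data] = 1.8506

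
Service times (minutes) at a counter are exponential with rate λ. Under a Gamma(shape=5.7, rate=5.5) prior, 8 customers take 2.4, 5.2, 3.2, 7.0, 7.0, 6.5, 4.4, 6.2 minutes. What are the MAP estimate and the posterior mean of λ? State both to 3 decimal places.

MAP: 0.268. Posterior mean: 0.289.

Σ times = 41.9. Posterior: Gamma(shape = 5.7+8 = 13.7, rate = 5.5+41.9 = 47.4).
Mode = (α−1)/β = 12.7/47.4 = 0.268.
Mean = α/β = 13.7/47.4 = 0.289.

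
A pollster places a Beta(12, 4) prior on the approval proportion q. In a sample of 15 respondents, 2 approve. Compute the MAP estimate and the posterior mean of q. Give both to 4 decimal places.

MAP estimate = 0.4483, posterior mean = 0.4516

Posterior: Beta(12+2, 4+13) = Beta(14, 17).
Mode = (14−1)/(14+17−2) = 13/29 = 0.4483.
Mean = 14/(14+17) = 14/31 = 0.4516.
The posterior is right-skewed, so the mean exceeds the mode.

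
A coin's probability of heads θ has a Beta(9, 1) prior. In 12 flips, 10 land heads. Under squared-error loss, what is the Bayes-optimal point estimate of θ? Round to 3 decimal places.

0.864

Posterior: Beta(9+10, 1+2) = Beta(19, 3).
Mode = (19−1)/(19+3−2) = 18/20 = 0.900.
Mean = 19/(19+3) = 19/22 = 0.864.
Squared-error loss ⇒ the optimal estimator is the posterior mean.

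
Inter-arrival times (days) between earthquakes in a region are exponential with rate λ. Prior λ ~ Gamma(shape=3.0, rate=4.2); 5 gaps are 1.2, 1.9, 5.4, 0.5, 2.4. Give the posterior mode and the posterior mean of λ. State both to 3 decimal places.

Σ times = 11.4. Posterior: Gamma(shape = 3.0+5 = 8.0, rate = 4.2+11.4 = 15.6).
Mode = (α−1)/β = 7.0/15.6 = 0.449.
Mean = α/β = 8.0/15.6 = 0.513.

posterior mode = 0.449, posterior mean = 0.513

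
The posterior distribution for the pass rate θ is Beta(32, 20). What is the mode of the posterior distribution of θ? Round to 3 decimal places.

Mode = (32−1)/(32+20−2) = 31/50 = 0.620.
Mean = 32/(32+20) = 32/52 = 0.615.
This is the posterior mode — the MAP estimate.

0.620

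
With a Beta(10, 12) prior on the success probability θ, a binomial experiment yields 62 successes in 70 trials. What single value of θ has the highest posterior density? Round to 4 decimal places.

Posterior: Beta(10+62, 12+8) = Beta(72, 20).
Mode = (72−1)/(72+20−2) = 71/90 = 0.7889.
Mean = 72/(72+20) = 72/92 = 0.7826.
This is the posterior mode — the MAP estimate.

0.7889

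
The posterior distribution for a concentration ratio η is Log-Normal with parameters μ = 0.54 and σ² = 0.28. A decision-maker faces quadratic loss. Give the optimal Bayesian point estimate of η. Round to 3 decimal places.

Mode = exp(μ − σ²) = exp(0.26) = 1.297.
Mean = exp(μ + σ²/2) = exp(0.680) = 1.974.
Quadratic loss ⇒ the optimal estimator is the posterior mean.

1.974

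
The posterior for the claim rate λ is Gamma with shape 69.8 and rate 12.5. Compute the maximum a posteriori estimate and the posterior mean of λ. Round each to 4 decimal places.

Mode = (α−1)/β = 68.8/12.5 = 5.5040.
Mean = α/β = 69.8/12.5 = 5.5840.

MAP = 5.5040; posterior mean = 5.5840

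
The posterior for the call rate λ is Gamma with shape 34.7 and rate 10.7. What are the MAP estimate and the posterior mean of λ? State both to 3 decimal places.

MAP: 3.150. Posterior mean: 3.243.

Mode = (α−1)/β = 33.7/10.7 = 3.150.
Mean = α/β = 34.7/10.7 = 3.243.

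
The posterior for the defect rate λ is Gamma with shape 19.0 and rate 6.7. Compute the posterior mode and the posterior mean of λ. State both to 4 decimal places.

MAP: 2.6866. Posterior mean: 2.8358.

Mode = (α−1)/β = 18.0/6.7 = 2.6866.
Mean = α/β = 19.0/6.7 = 2.8358.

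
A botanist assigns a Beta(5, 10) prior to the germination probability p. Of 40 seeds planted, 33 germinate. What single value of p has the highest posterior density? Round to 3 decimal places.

0.698

Posterior: Beta(5+33, 10+7) = Beta(38, 17).
Mode = (38−1)/(38+17−2) = 37/53 = 0.698.
Mean = 38/(38+17) = 38/55 = 0.691.
This is the posterior mode — the MAP estimate.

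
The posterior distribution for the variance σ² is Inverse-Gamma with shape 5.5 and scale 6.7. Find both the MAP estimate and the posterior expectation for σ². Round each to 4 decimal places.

MAP estimate = 1.0308, posterior expectation = 1.4889

Mode = β/(α+1) = 6.7/6.5 = 1.0308.
Mean = β/(α−1) = 6.7/4.5 = 1.4889.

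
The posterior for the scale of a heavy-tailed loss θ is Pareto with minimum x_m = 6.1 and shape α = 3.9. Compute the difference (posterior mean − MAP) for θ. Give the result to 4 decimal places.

2.1034

The Pareto density is strictly decreasing on [x_m, ∞), so the mode is x_m = 6.1000.
Mean = α·x_m/(α−1) = 3.9·6.1/2.9 = 8.2034.
Difference = 8.2034 − 6.1000 = 2.1034.
Mean > mode: the posterior has a right tail.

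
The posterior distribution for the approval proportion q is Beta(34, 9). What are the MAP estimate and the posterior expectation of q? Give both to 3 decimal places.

Mode = (34−1)/(34+9−2) = 33/41 = 0.805.
Mean = 34/(34+9) = 34/43 = 0.791.

MAP: 0.805. Posterior mean: 0.791.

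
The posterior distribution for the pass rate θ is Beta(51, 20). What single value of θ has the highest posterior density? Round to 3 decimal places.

0.725

Mode = (51−1)/(51+20−2) = 50/69 = 0.725.
Mean = 51/(51+20) = 51/71 = 0.718.
This is the posterior mode — the MAP estimate.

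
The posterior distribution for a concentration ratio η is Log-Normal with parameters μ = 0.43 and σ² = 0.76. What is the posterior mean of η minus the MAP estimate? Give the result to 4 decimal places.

Mode = exp(μ − σ²) = exp(-0.33) = 0.7189.
Mean = exp(μ + σ²/2) = exp(0.810) = 2.2479.
Difference = 2.2479 − 0.7189 = 1.5290.

1.5290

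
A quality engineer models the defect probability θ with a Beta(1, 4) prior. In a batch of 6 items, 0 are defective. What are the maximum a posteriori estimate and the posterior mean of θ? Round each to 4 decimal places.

MAP = 0.0000, posterior mean = 0.0909

Posterior: Beta(1+0, 4+6) = Beta(1, 10).
Since α = 1 ≤ 1 and β > 1, the Beta density is monotone decreasing on [0,1]; the mode is at 0.
Mean = 1/(1+10) = 0.0909.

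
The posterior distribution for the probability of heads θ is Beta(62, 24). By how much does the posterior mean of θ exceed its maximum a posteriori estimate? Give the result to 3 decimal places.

Mode = (62−1)/(62+24−2) = 61/84 = 0.726.
Mean = 62/(62+24) = 62/86 = 0.721.
Difference = 0.721 − 0.726 = -0.005.

-0.005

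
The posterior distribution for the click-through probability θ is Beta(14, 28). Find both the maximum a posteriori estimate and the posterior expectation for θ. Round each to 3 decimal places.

Mode = (14−1)/(14+28−2) = 13/40 = 0.325.
Mean = 14/(14+28) = 14/42 = 0.333.

MAP = 0.325, posterior mean = 0.333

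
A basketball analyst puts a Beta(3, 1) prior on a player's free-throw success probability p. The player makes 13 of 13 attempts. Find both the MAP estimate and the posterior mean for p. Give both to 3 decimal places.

Posterior: Beta(3+13, 1+0) = Beta(16, 1).
Since β = 1 ≤ 1 and α > 1, the Beta density is monotone increasing on [0,1]; the mode is at 1.
Mean = 16/(16+1) = 0.941.

p_MAP = 1.000, E[p|data] = 0.941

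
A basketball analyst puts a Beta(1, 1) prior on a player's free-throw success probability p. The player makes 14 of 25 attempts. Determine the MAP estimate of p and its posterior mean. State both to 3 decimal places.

Posterior: Beta(1+14, 1+11) = Beta(15, 12).
Mode = (15−1)/(15+12−2) = 14/25 = 0.560.
Mean = 15/(15+12) = 15/27 = 0.556.
Mode > mean: the posterior has a left tail.

MAP: 0.560. Posterior mean: 0.556.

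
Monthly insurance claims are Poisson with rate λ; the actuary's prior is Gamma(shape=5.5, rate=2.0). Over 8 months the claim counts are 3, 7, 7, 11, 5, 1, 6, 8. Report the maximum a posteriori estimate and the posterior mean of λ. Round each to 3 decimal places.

Σ counts = 48. Posterior: Gamma(shape = 5.5+48 = 53.5, rate = 2.0+8 = 10.0).
Mode = (α−1)/β = 52.5/10.0 = 5.250.
Mean = α/β = 53.5/10.0 = 5.350.

MAP = 5.250, posterior mean = 5.350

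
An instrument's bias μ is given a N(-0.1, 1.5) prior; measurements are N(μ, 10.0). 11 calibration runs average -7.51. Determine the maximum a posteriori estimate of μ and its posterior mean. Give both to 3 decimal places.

Posterior for μ is Normal. Precision-weighted mean: (1/1.5·-0.1 + 11/10.0·-7.51) / (1/1.5 + 11/10.0) = -4.714.
A Normal posterior is symmetric, so mode = mean.

MAP: -4.714. Posterior mean: -4.714.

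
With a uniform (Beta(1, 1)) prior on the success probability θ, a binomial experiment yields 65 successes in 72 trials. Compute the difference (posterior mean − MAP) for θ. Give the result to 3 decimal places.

-0.011

Posterior: Beta(1+65, 1+7) = Beta(66, 8).
Mode = (66−1)/(66+8−2) = 65/72 = 0.903.
With a flat prior the MAP equals the MLE, 65/72.
Mean = 66/(66+8) = 66/74 = 0.892.
Difference = 0.892 − 0.903 = -0.011.
Mode > mean: the posterior has a left tail.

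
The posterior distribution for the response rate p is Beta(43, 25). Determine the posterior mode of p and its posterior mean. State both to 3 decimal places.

MAP = 0.636; posterior mean = 0.632

Mode = (43−1)/(43+25−2) = 42/66 = 0.636.
Mean = 43/(43+25) = 43/68 = 0.632.
Left-skewed posterior ⇒ mean < mode.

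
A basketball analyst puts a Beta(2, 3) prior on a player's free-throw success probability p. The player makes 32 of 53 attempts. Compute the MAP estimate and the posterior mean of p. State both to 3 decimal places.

Posterior: Beta(2+32, 3+21) = Beta(34, 24).
Mode = (34−1)/(34+24−2) = 33/56 = 0.589.
Mean = 34/(34+24) = 34/58 = 0.586.

MAP = 0.589; posterior mean = 0.586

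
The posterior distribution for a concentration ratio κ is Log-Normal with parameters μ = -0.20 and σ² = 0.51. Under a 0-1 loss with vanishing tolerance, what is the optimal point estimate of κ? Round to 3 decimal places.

0.492

Mode = exp(μ − σ²) = exp(-0.71) = 0.492.
Mean = exp(μ + σ²/2) = exp(0.055) = 1.057.
This is the posterior mode — the MAP estimate.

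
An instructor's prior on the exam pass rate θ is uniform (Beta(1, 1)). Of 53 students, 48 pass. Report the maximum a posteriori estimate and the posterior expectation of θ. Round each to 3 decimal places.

MAP = 0.906, posterior mean = 0.891

Posterior: Beta(1+48, 1+5) = Beta(49, 6).
Mode = (49−1)/(49+6−2) = 48/53 = 0.906.
Mean = 49/(49+6) = 49/55 = 0.891.
The posterior is left-skewed, so the mode exceeds the mean.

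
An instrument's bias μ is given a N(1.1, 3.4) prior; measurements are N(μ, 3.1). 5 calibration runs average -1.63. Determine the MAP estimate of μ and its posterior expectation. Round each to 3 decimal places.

Posterior for μ is Normal. Precision-weighted mean: (1/3.4·1.1 + 5/3.1·-1.63) / (1/3.4 + 5/3.1) = -1.209.
A Normal posterior is symmetric, so mode = mean.

μ_MAP = -1.209, E[μ|data] = -1.209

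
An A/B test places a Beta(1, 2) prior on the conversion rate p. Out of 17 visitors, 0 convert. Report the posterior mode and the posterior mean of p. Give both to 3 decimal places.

Posterior: Beta(1+0, 2+17) = Beta(1, 19).
Since α = 1 ≤ 1 and β > 1, the Beta density is monotone decreasing on [0,1]; the mode is at 0.
Mean = 1/(1+19) = 0.050.
Mean > mode: the posterior has a right tail.

p_MAP = 0.000, E[p|data] = 0.050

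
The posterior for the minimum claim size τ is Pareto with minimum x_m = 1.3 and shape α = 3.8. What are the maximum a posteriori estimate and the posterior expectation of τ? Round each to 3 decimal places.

The Pareto density is strictly decreasing on [x_m, ∞), so the mode is x_m = 1.300.
Mean = α·x_m/(α−1) = 3.8·1.3/2.8 = 1.764.

maximum a posteriori estimate = 1.300, posterior expectation = 1.764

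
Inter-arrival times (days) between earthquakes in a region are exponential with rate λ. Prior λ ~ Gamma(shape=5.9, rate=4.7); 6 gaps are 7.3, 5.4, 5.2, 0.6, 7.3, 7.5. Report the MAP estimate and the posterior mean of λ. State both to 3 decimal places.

MAP estimate = 0.287, posterior mean = 0.313

Σ times = 33.3. Posterior: Gamma(shape = 5.9+6 = 11.9, rate = 4.7+33.3 = 38.0).
Mode = (α−1)/β = 10.9/38.0 = 0.287.
Mean = α/β = 11.9/38.0 = 0.313.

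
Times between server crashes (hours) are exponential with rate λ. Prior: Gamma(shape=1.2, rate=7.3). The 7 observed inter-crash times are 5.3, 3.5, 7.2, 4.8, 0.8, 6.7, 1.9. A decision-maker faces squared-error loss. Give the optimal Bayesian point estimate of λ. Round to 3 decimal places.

Σ times = 30.2. Posterior: Gamma(shape = 1.2+7 = 8.2, rate = 7.3+30.2 = 37.5).
Mode = (α−1)/β = 7.2/37.5 = 0.192.
Mean = α/β = 8.2/37.5 = 0.219.
Squared-error loss ⇒ the optimal estimator is the posterior mean.

0.219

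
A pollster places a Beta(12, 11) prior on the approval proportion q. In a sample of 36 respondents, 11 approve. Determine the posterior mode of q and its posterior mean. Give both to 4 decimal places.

Posterior: Beta(12+11, 11+25) = Beta(23, 36).
Mode = (23−1)/(23+36−2) = 22/57 = 0.3860.
Mean = 23/(23+36) = 23/59 = 0.3898.

MAP: 0.3860. Posterior mean: 0.3898.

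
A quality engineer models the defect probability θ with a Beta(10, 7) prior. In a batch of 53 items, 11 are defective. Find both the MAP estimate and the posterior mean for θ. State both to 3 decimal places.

θ_MAP = 0.294, E[θ|data] = 0.300

Posterior: Beta(10+11, 7+42) = Beta(21, 49).
Mode = (21−1)/(21+49−2) = 20/68 = 0.294.
Mean = 21/(21+49) = 21/70 = 0.300.
Right-skewed posterior ⇒ mode < mean.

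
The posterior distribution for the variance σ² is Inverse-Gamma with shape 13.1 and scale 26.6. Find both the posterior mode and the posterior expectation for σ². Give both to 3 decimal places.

Mode = β/(α+1) = 26.6/14.1 = 1.887.
Mean = β/(α−1) = 26.6/12.1 = 2.198.

MAP: 1.887. Posterior mean: 2.198.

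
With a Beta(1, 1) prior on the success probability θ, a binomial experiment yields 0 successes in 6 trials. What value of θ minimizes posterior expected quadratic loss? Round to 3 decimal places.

Posterior: Beta(1+0, 1+6) = Beta(1, 7).
Since α = 1 ≤ 1 and β > 1, the Beta density is monotone decreasing on [0,1]; the mode is at 0.
Mean = 1/(1+7) = 0.125.
Quadratic loss ⇒ the optimal estimator is the posterior mean.

0.125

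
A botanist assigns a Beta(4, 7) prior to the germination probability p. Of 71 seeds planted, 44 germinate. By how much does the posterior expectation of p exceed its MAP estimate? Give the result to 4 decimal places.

Posterior: Beta(4+44, 7+27) = Beta(48, 34).
Mode = (48−1)/(48+34−2) = 47/80 = 0.5875.
Mean = 48/(48+34) = 48/82 = 0.5854.
Difference = 0.5854 − 0.5875 = -0.0021.
Left-skewed posterior ⇒ mean < mode.

-0.0021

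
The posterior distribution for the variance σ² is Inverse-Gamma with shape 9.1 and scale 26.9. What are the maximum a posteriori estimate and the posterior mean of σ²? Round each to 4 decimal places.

Mode = β/(α+1) = 26.9/10.1 = 2.6634.
Mean = β/(α−1) = 26.9/8.1 = 3.3210.

σ²_MAP = 2.6634, E[σ²|data] = 3.3210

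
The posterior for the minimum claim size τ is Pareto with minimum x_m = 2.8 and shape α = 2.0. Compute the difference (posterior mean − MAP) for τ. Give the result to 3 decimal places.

2.800

The Pareto density is strictly decreasing on [x_m, ∞), so the mode is x_m = 2.800.
Mean = α·x_m/(α−1) = 2.0·2.8/1.0 = 5.600.
Difference = 5.600 − 2.800 = 2.800.
Mean > mode: the posterior has a right tail.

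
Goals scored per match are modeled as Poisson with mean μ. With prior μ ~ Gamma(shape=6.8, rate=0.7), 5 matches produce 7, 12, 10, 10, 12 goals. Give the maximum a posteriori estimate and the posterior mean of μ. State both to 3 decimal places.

Σ counts = 51. Posterior: Gamma(shape = 6.8+51 = 57.8, rate = 0.7+5 = 5.7).
Mode = (α−1)/β = 56.8/5.7 = 9.965.
Mean = α/β = 57.8/5.7 = 10.140.
The mean is pulled above the mode by the posterior's right skew.

MAP = 9.965, posterior mean = 10.140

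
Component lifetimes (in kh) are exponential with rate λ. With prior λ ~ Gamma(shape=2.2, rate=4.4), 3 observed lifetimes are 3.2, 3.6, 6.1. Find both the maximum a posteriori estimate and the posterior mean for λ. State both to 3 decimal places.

MAP: 0.243. Posterior mean: 0.301.

Σ times = 12.9. Posterior: Gamma(shape = 2.2+3 = 5.2, rate = 4.4+12.9 = 17.3).
Mode = (α−1)/β = 4.2/17.3 = 0.243.
Mean = α/β = 5.2/17.3 = 0.301.
Mean > mode: the posterior has a right tail.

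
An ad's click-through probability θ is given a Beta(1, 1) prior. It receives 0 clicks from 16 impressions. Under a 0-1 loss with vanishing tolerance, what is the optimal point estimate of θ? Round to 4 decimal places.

0.0000

Posterior: Beta(1+0, 1+16) = Beta(1, 17).
Since α = 1 ≤ 1 and β > 1, the Beta density is monotone decreasing on [0,1]; the mode is at 0.
Mean = 1/(1+17) = 0.0556.
This is the posterior mode — the MAP estimate.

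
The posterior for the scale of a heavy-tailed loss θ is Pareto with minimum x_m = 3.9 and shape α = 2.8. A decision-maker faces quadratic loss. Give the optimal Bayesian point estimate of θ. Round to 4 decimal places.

6.0667

The Pareto density is strictly decreasing on [x_m, ∞), so the mode is x_m = 3.9000.
Mean = α·x_m/(α−1) = 2.8·3.9/1.8 = 6.0667.
Quadratic loss ⇒ the optimal estimator is the posterior mean.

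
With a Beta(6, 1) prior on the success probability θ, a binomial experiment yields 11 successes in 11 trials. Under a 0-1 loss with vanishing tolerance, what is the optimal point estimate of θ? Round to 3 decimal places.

Posterior: Beta(6+11, 1+0) = Beta(17, 1).
Since β = 1 ≤ 1 and α > 1, the Beta density is monotone increasing on [0,1]; the mode is at 1.
Mean = 17/(17+1) = 0.944.
This is the posterior mode — the MAP estimate.

1.000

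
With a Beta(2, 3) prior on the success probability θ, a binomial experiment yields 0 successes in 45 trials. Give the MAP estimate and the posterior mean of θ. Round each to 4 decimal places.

MAP = 0.0208, posterior mean = 0.0400

Posterior: Beta(2+0, 3+45) = Beta(2, 48).
Mode = (2−1)/(2+48−2) = 1/48 = 0.0208.
Mean = 2/(2+48) = 2/50 = 0.0400.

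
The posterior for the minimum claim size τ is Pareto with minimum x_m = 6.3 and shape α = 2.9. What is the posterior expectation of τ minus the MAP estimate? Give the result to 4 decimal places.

The Pareto density is strictly decreasing on [x_m, ∞), so the mode is x_m = 6.3000.
Mean = α·x_m/(α−1) = 2.9·6.3/1.9 = 9.6158.
Difference = 9.6158 − 6.3000 = 3.3158.

3.3158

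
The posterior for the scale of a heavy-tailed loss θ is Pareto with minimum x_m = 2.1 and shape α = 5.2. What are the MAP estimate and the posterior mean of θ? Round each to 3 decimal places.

MAP = 2.100; posterior mean = 2.600

The Pareto density is strictly decreasing on [x_m, ∞), so the mode is x_m = 2.100.
Mean = α·x_m/(α−1) = 5.2·2.1/4.2 = 2.600.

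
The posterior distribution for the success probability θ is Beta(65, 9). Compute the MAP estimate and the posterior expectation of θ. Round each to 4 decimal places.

θ_MAP = 0.8889, E[θ|data] = 0.8784

Mode = (65−1)/(65+9−2) = 64/72 = 0.8889.
Mean = 65/(65+9) = 65/74 = 0.8784.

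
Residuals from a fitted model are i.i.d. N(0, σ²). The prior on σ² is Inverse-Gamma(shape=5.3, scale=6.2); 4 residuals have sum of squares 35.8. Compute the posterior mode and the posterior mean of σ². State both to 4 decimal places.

MAP: 2.9036. Posterior mean: 3.8254.

Posterior: Inverse-Gamma(shape = 5.3+4/2 = 7.3, scale = 6.2+35.8/2 = 24.1).
Mode = β/(α+1) = 24.1/8.3 = 2.9036.
Mean = β/(α−1) = 24.1/6.3 = 3.8254.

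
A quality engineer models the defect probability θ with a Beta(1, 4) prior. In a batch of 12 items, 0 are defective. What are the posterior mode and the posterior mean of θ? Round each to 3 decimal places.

MAP = 0.000; posterior mean = 0.059

Posterior: Beta(1+0, 4+12) = Beta(1, 16).
Since α = 1 ≤ 1 and β > 1, the Beta density is monotone decreasing on [0,1]; the mode is at 0.
Mean = 1/(1+16) = 0.059.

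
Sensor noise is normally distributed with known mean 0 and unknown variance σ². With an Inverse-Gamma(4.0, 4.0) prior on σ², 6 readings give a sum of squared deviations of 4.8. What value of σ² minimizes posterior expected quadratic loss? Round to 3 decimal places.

Posterior: Inverse-Gamma(shape = 4.0+6/2 = 7.0, scale = 4.0+4.8/2 = 6.4).
Mode = β/(α+1) = 6.4/8.0 = 0.800.
Mean = β/(α−1) = 6.4/6.0 = 1.067.
Quadratic loss ⇒ the optimal estimator is the posterior mean.

1.067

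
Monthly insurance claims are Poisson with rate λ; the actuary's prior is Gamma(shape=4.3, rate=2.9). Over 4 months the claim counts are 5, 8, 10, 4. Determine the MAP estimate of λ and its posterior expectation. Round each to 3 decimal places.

MAP = 4.391, posterior mean = 4.536

Σ counts = 27. Posterior: Gamma(shape = 4.3+27 = 31.3, rate = 2.9+4 = 6.9).
Mode = (α−1)/β = 30.3/6.9 = 4.391.
Mean = α/β = 31.3/6.9 = 4.536.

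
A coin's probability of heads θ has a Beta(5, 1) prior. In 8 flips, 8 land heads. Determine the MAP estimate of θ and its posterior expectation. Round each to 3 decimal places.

Posterior: Beta(5+8, 1+0) = Beta(13, 1).
Since β = 1 ≤ 1 and α > 1, the Beta density is monotone increasing on [0,1]; the mode is at 1.
Mean = 13/(13+1) = 0.929.

MAP estimate = 1.000, posterior expectation = 0.929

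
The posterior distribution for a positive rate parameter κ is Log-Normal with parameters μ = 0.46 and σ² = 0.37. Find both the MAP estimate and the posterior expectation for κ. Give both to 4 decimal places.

Mode = exp(μ − σ²) = exp(0.09) = 1.0942.
Mean = exp(μ + σ²/2) = exp(0.645) = 1.9060.
Right-skewed posterior ⇒ mode < mean.

MAP: 1.0942. Posterior mean: 1.9060.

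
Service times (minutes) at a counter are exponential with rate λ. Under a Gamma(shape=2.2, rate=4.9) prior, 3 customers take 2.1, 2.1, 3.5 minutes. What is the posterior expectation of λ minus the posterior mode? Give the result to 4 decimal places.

Σ times = 7.7. Posterior: Gamma(shape = 2.2+3 = 5.2, rate = 4.9+7.7 = 12.6).
Mode = (α−1)/β = 4.2/12.6 = 0.3333.
Mean = α/β = 5.2/12.6 = 0.4127.
Difference = 0.4127 − 0.3333 = 0.0794.
Mean > mode: the posterior has a right tail.

0.0794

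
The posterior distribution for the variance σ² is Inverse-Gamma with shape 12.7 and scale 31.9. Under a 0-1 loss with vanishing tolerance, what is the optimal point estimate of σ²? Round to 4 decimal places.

2.3285

Mode = β/(α+1) = 31.9/13.7 = 2.3285.
Mean = β/(α−1) = 31.9/11.7 = 2.7265.
This is the posterior mode — the MAP estimate.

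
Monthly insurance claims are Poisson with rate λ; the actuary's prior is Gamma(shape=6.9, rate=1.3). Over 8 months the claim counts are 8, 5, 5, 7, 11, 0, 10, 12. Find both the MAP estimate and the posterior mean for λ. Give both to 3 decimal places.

MAP = 6.871; posterior mean = 6.978

Σ counts = 58. Posterior: Gamma(shape = 6.9+58 = 64.9, rate = 1.3+8 = 9.3).
Mode = (α−1)/β = 63.9/9.3 = 6.871.
Mean = α/β = 64.9/9.3 = 6.978.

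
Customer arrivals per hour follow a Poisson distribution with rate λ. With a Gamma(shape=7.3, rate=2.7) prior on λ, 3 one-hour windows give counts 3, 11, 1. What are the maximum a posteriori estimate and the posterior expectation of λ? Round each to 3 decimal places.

MAP = 3.737; posterior mean = 3.912

Σ counts = 15. Posterior: Gamma(shape = 7.3+15 = 22.3, rate = 2.7+3 = 5.7).
Mode = (α−1)/β = 21.3/5.7 = 3.737.
Mean = α/β = 22.3/5.7 = 3.912.
Right-skewed posterior ⇒ mode < mean.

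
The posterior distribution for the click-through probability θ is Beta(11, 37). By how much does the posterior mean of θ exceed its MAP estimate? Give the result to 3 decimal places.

0.012

Mode = (11−1)/(11+37−2) = 10/46 = 0.217.
Mean = 11/(11+37) = 11/48 = 0.229.
Difference = 0.229 − 0.217 = 0.012.
The posterior is right-skewed, so the mean exceeds the mode.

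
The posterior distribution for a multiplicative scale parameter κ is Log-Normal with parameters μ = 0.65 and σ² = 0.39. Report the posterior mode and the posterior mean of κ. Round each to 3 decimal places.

Mode = exp(μ − σ²) = exp(0.26) = 1.297.
Mean = exp(μ + σ²/2) = exp(0.845) = 2.328.

posterior mode = 1.297, posterior mean = 2.328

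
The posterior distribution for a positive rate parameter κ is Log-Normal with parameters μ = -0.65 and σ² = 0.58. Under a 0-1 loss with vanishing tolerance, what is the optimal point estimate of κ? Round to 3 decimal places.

0.292

Mode = exp(μ − σ²) = exp(-1.23) = 0.292.
Mean = exp(μ + σ²/2) = exp(-0.360) = 0.698.
This is the posterior mode — the MAP estimate.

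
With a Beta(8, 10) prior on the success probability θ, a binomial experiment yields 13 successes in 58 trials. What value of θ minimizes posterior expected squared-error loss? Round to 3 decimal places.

0.276

Posterior: Beta(8+13, 10+45) = Beta(21, 55).
Mode = (21−1)/(21+55−2) = 20/74 = 0.270.
Mean = 21/(21+55) = 21/76 = 0.276.
Squared-error loss ⇒ the optimal estimator is the posterior mean.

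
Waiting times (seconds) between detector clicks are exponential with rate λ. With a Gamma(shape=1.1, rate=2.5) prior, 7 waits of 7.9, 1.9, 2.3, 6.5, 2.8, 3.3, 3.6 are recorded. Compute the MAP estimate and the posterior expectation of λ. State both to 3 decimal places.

Σ times = 28.3. Posterior: Gamma(shape = 1.1+7 = 8.1, rate = 2.5+28.3 = 30.8).
Mode = (α−1)/β = 7.1/30.8 = 0.231.
Mean = α/β = 8.1/30.8 = 0.263.
The posterior is right-skewed, so the mean exceeds the mode.

λ_MAP = 0.231, E[λ|data] = 0.263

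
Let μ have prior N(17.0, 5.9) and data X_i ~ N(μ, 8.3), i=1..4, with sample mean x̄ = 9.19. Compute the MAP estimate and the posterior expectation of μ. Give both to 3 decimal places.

Posterior for μ is Normal. Precision-weighted mean: (1/5.9·17.0 + 4/8.3·9.19) / (1/5.9 + 4/8.3) = 11.222.
A Normal posterior is symmetric, so mode = mean.

MAP estimate = 11.222, posterior expectation = 11.222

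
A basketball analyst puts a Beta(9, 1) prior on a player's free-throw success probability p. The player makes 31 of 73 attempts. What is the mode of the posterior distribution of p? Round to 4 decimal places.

Posterior: Beta(9+31, 1+42) = Beta(40, 43).
Mode = (40−1)/(40+43−2) = 39/81 = 0.4815.
Mean = 40/(40+43) = 40/83 = 0.4819.
This is the posterior mode — the MAP estimate.

0.4815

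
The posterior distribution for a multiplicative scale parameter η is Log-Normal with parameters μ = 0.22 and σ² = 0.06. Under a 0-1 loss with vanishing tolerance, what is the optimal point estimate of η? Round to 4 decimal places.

1.1735

Mode = exp(μ − σ²) = exp(0.16) = 1.1735.
Mean = exp(μ + σ²/2) = exp(0.250) = 1.2840.
This is the posterior mode — the MAP estimate.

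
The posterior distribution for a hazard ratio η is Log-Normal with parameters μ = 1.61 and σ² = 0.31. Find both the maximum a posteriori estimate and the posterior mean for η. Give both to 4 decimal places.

Mode = exp(μ − σ²) = exp(1.30) = 3.6693.
Mean = exp(μ + σ²/2) = exp(1.765) = 5.8416.
Mean > mode: the posterior has a right tail.

MAP = 3.6693; posterior mean = 5.8416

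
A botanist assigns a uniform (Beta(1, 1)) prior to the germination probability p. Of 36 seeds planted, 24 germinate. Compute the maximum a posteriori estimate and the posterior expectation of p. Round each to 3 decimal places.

MAP = 0.667; posterior mean = 0.658

Posterior: Beta(1+24, 1+12) = Beta(25, 13).
Mode = (25−1)/(25+13−2) = 24/36 = 0.667.
With a flat prior the MAP equals the MLE, 24/36.
Mean = 25/(25+13) = 25/38 = 0.658.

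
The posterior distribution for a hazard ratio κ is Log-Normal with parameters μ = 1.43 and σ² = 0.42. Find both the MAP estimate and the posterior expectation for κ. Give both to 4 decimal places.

Mode = exp(μ − σ²) = exp(1.01) = 2.7456.
Mean = exp(μ + σ²/2) = exp(1.640) = 5.1552.
Right-skewed posterior ⇒ mode < mean.

κ_MAP = 2.7456, E[κ|data] = 5.1552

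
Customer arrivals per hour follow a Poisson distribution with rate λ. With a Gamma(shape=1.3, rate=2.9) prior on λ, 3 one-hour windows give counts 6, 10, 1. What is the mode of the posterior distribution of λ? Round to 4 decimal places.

2.9322

Σ counts = 17. Posterior: Gamma(shape = 1.3+17 = 18.3, rate = 2.9+3 = 5.9).
Mode = (α−1)/β = 17.3/5.9 = 2.9322.
Mean = α/β = 18.3/5.9 = 3.1017.
This is the posterior mode — the MAP estimate.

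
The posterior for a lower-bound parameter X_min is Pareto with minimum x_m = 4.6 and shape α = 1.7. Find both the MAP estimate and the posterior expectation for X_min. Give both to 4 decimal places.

The Pareto density is strictly decreasing on [x_m, ∞), so the mode is x_m = 4.6000.
Mean = α·x_m/(α−1) = 1.7·4.6/0.7 = 11.1714.
Right-skewed posterior ⇒ mode < mean.

X_min_MAP = 4.6000, E[X_min|data] = 11.1714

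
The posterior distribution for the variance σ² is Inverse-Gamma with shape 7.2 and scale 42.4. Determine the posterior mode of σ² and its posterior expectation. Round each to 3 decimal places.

Mode = β/(α+1) = 42.4/8.2 = 5.171.
Mean = β/(α−1) = 42.4/6.2 = 6.839.

posterior mode = 5.171, posterior expectation = 6.839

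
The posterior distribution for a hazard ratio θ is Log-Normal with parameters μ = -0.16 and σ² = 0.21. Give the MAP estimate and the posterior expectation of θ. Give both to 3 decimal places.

MAP = 0.691; posterior mean = 0.946

Mode = exp(μ − σ²) = exp(-0.37) = 0.691.
Mean = exp(μ + σ²/2) = exp(-0.055) = 0.946.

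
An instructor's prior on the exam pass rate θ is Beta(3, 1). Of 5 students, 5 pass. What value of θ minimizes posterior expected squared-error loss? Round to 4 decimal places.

Posterior: Beta(3+5, 1+0) = Beta(8, 1).
Since β = 1 ≤ 1 and α > 1, the Beta density is monotone increasing on [0,1]; the mode is at 1.
Mean = 8/(8+1) = 0.8889.
Squared-error loss ⇒ the optimal estimator is the posterior mean.

0.8889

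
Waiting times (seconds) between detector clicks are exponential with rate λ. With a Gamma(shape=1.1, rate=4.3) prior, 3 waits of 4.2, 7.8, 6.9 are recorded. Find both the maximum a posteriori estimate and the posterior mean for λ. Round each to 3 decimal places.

λ_MAP = 0.134, E[λ|data] = 0.177

Σ times = 18.9. Posterior: Gamma(shape = 1.1+3 = 4.1, rate = 4.3+18.9 = 23.2).
Mode = (α−1)/β = 3.1/23.2 = 0.134.
Mean = α/β = 4.1/23.2 = 0.177.
The mean is pulled above the mode by the posterior's right skew.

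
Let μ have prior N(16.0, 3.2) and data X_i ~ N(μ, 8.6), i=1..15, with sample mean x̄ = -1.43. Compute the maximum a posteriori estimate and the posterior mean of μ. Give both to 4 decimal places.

maximum a posteriori estimate = 1.2184, posterior mean = 1.2184

Posterior for μ is Normal. Precision-weighted mean: (1/3.2·16.0 + 15/8.6·-1.43) / (1/3.2 + 15/8.6) = 1.2184.
A Normal posterior is symmetric, so mode = mean.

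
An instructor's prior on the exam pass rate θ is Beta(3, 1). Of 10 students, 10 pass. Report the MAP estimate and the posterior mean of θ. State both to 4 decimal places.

Posterior: Beta(3+10, 1+0) = Beta(13, 1).
Since β = 1 ≤ 1 and α > 1, the Beta density is monotone increasing on [0,1]; the mode is at 1.
Mean = 13/(13+1) = 0.9286.

MAP: 1.0000. Posterior mean: 0.9286.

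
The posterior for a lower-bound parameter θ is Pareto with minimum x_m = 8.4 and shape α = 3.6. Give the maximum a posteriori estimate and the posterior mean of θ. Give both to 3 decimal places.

The Pareto density is strictly decreasing on [x_m, ∞), so the mode is x_m = 8.400.
Mean = α·x_m/(α−1) = 3.6·8.4/2.6 = 11.631.

MAP = 8.400, posterior mean = 11.631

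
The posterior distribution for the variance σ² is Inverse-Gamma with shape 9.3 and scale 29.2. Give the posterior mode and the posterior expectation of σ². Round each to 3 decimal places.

σ²_MAP = 2.835, E[σ²|data] = 3.518

Mode = β/(α+1) = 29.2/10.3 = 2.835.
Mean = β/(α−1) = 29.2/8.3 = 3.518.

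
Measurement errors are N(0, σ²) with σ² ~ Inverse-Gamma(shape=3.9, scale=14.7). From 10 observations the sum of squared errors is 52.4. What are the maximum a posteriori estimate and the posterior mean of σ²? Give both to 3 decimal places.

Posterior: Inverse-Gamma(shape = 3.9+10/2 = 8.9, scale = 14.7+52.4/2 = 40.9).
Mode = β/(α+1) = 40.9/9.9 = 4.131.
Mean = β/(α−1) = 40.9/7.9 = 5.177.
The mean is pulled above the mode by the posterior's right skew.

maximum a posteriori estimate = 4.131, posterior mean = 5.177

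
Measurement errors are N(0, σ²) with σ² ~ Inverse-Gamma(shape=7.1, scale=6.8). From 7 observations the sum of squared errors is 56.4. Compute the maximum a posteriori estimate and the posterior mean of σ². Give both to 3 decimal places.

MAP = 3.017, posterior mean = 3.646

Posterior: Inverse-Gamma(shape = 7.1+7/2 = 10.6, scale = 6.8+56.4/2 = 35.0).
Mode = β/(α+1) = 35.0/11.6 = 3.017.
Mean = β/(α−1) = 35.0/9.6 = 3.646.
Mean > mode: the posterior has a right tail.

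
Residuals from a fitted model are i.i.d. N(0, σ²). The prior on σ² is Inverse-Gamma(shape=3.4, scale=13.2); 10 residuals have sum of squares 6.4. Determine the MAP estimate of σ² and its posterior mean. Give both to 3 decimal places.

Posterior: Inverse-Gamma(shape = 3.4+10/2 = 8.4, scale = 13.2+6.4/2 = 16.4).
Mode = β/(α+1) = 16.4/9.4 = 1.745.
Mean = β/(α−1) = 16.4/7.4 = 2.216.
Mean > mode: the posterior has a right tail.

σ²_MAP = 1.745, E[σ²|data] = 2.216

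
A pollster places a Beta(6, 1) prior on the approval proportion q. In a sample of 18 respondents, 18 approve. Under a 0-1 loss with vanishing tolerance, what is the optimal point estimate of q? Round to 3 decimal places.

1.000

Posterior: Beta(6+18, 1+0) = Beta(24, 1).
Since β = 1 ≤ 1 and α > 1, the Beta density is monotone increasing on [0,1]; the mode is at 1.
Mean = 24/(24+1) = 0.960.
This is the posterior mode — the MAP estimate.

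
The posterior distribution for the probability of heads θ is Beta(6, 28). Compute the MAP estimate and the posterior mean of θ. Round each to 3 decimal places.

MAP = 0.156; posterior mean = 0.176

Mode = (6−1)/(6+28−2) = 5/32 = 0.156.
Mean = 6/(6+28) = 6/34 = 0.176.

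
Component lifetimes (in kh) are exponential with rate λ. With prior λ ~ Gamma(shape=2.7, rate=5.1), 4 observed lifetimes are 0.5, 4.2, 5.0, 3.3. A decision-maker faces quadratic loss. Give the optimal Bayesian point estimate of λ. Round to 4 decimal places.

0.3702

Σ times = 13.0. Posterior: Gamma(shape = 2.7+4 = 6.7, rate = 5.1+13.0 = 18.1).
Mode = (α−1)/β = 5.7/18.1 = 0.3149.
Mean = α/β = 6.7/18.1 = 0.3702.
Quadratic loss ⇒ the optimal estimator is the posterior mean.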